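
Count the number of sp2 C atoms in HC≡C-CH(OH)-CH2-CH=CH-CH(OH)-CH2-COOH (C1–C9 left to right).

C1: sp
C2: sp
C3: sp3
C4: sp3
C5: sp2 ✓
C6: sp2 ✓
C7: sp3
C8: sp3
C9: sp2 ✓
C5, C6, C9 → 3 sp2 carbons.

3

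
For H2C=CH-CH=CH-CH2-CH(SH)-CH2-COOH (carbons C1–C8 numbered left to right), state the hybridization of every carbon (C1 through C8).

C1 sp2, C2 sp2, C3 sp2, C4 sp2, C5 sp3, C6 sp3, C7 sp3, C8 sp2

C1 — 3 σ bonds, plus one π bond. Steric number 3, so sp2.
C2 — 3 σ bonds, plus one π bond. Steric number 3, so sp2.
C3: 3 σ bonds, plus one π bond; 3 regions of electron density → sp2.
C4: 3 σ bonds, plus one π bond; 3 regions of electron density → sp2.
C5 (4 σ bonds) has steric number 4: sp3.
C6 is sp3: 4 σ bonds, 4 electron-density regions.
C7 (4 σ bonds) has steric number 4: sp3.
C8: 3 σ bonds, plus one π bond — 3 electron domains, sp2.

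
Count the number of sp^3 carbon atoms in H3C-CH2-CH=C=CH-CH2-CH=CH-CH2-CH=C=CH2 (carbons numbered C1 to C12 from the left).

C1: sp3 ✓
C2: sp3 ✓
C3: sp2
C4: sp
C5: sp2
C6: sp3 ✓
C7: sp2
C8: sp2
C9: sp3 ✓
C10: sp2
C11: sp
C12: sp2
C1, C2, C6, C9 → 4 sp3 carbons.

4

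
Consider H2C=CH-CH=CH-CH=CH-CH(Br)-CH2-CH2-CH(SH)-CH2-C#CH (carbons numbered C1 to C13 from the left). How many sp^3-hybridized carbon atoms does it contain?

5

C1: sp2
C2: sp2
C3: sp2
C4: sp2
C5: sp2
C6: sp2
C7: sp3 ✓
C8: sp3 ✓
C9: sp3 ✓
C10: sp3 ✓
C11: sp3 ✓
C12: sp
C13: sp
C7, C8, C9, C10, C11 → 5 sp3 carbons.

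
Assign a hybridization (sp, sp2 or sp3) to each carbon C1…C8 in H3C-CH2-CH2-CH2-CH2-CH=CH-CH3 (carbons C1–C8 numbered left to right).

C1: 4 σ bonds — 4 electron domains, sp3.
C2 carries 4 σ bonds, giving a steric number of 4, so it is sp3.
C3 carries 4 σ bonds, giving a steric number of 4, so it is sp3.
C4: 4 σ bonds; 4 regions of electron density → sp3.
C5: 4 σ bonds; 4 regions of electron density → sp3.
C6 carries 3 σ bonds, plus one π bond, giving a steric number of 3, so it is sp2.
C7: 3 σ bonds, plus one π bond; 3 regions of electron density → sp2.
C8: 4 σ bonds — 4 electron domains, sp3.

C1 sp3, C2 sp3, C3 sp3, C4 sp3, C5 sp3, C6 sp2, C7 sp2, C8 sp3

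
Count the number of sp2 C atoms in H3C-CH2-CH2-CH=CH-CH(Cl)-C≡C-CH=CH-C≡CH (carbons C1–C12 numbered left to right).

C1: sp3
C2: sp3
C3: sp3
C4: sp2 ✓
C5: sp2 ✓
C6: sp3
C7: sp
C8: sp
C9: sp2 ✓
C10: sp2 ✓
C11: sp
C12: sp
C4, C5, C9, C10 → 4 sp2 carbons.

4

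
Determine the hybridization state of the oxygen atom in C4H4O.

sp2

One O lone pair is in the aromatic π system (p orbital), the other is in an sp2 hybrid in the ring plane; O has two σ bonds + one in-plane lone pair → sp2.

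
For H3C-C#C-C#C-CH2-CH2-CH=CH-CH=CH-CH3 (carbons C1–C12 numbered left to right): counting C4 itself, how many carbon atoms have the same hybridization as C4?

C4 is sp (two π bonds).
C1: sp3
C2: sp ✓
C3: sp ✓
C4: sp ✓
C5: sp ✓
C6: sp3
C7: sp3
C8: sp2
C9: sp2
C10: sp2
C11: sp2
C12: sp3
4 carbons are sp.

4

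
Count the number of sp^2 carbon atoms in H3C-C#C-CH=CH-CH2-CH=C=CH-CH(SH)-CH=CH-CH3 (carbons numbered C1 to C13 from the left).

6

C1: sp3
C2: sp
C3: sp
C4: sp2 ✓
C5: sp2 ✓
C6: sp3
C7: sp2 ✓
C8: sp
C9: sp2 ✓
C10: sp3
C11: sp2 ✓
C12: sp2 ✓
C13: sp3
C4, C5, C7, C9, C11, C12 → 6 sp2 carbons.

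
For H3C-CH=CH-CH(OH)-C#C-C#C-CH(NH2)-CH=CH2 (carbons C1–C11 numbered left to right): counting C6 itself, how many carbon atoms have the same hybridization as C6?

C6 is sp (two π bonds).
C1: sp3
C2: sp2
C3: sp2
C4: sp3
C5: sp ✓
C6: sp ✓
C7: sp ✓
C8: sp ✓
C9: sp3
C10: sp2
C11: sp2
4 carbons are sp.

4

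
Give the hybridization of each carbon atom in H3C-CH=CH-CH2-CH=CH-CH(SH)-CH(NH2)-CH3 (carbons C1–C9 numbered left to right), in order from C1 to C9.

C1 sp3, C2 sp2, C3 sp2, C4 sp3, C5 sp2, C6 sp2, C7 sp3, C8 sp3, C9 sp3

C1: 4 σ bonds; 4 regions of electron density → sp3.
C2 has 3 σ bonds, plus one π bond: steric number 3 → sp2.
C3: 3 σ bonds, plus one π bond; 3 regions of electron density → sp2.
C4 (4 σ bonds) has steric number 4: sp3.
C5 is sp2: 3 σ bonds, plus one π bond, 3 electron-density regions.
C6 has 3 σ bonds, plus one π bond: steric number 3 → sp2.
C7 has 4 σ bonds: steric number 4 → sp3.
C8 (4 σ bonds) has steric number 4: sp3.
C9: 4 σ bonds — 4 electron domains, sp3.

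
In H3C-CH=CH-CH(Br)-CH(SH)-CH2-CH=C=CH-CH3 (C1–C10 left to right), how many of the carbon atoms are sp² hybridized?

C1: sp3
C2: sp2 ✓
C3: sp2 ✓
C4: sp3
C5: sp3
C6: sp3
C7: sp2 ✓
C8: sp
C9: sp2 ✓
C10: sp3
C2, C3, C7, C9 → 4 sp2 carbons.

4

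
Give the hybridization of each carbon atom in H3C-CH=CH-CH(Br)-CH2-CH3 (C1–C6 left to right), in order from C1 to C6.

C1 sp3, C2 sp2, C3 sp2, C4 sp3, C5 sp3, C6 sp3

C1 has 4 σ bonds: steric number 4 → sp3.
C2 (3 σ bonds, plus one π bond) has steric number 3: sp2.
C3 (3 σ bonds, plus one π bond) has steric number 3: sp2.
C4 has 4 σ bonds: steric number 4 → sp3.
C5: 4 σ bonds; 4 regions of electron density → sp3.
C6: 4 σ bonds; 4 regions of electron density → sp3.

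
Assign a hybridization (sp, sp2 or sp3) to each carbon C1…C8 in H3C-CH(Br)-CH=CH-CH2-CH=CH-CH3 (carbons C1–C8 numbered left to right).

C1 (4 σ bonds) has steric number 4: sp3.
C2 has 4 σ bonds: steric number 4 → sp3.
C3 carries 3 σ bonds, plus one π bond, giving a steric number of 3, so it is sp2.
C4 is sp2: 3 σ bonds, plus one π bond, 3 electron-density regions.
C5 has 4 σ bonds: steric number 4 → sp3.
C6 has 3 σ bonds, plus one π bond: steric number 3 → sp2.
C7: 3 σ bonds, plus one π bond; 3 regions of electron density → sp2.
C8 (4 σ bonds) has steric number 4: sp3.

C1 sp3, C2 sp3, C3 sp2, C4 sp2, C5 sp3, C6 sp2, C7 sp2, C8 sp3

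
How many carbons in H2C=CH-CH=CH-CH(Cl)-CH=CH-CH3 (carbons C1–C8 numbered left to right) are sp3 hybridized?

2

C1: sp2
C2: sp2
C3: sp2
C4: sp2
C5: sp3 ✓
C6: sp2
C7: sp2
C8: sp3 ✓
C5, C8 → 2 sp3 carbons.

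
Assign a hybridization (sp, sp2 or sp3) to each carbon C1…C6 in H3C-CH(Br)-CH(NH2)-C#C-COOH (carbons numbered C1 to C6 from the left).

C1: 4 σ bonds — 4 electron domains, sp3.
C2: 4 σ bonds — 4 electron domains, sp3.
C3 (4 σ bonds) has steric number 4: sp3.
C4: 2 σ bonds, plus two π bonds — 2 electron domains, sp.
C5: 2 σ bonds, plus two π bonds — 2 electron domains, sp.
C6: 3 σ bonds, plus one π bond — 3 electron domains, sp2.

C1 sp3, C2 sp3, C3 sp3, C4 sp, C5 sp, C6 sp2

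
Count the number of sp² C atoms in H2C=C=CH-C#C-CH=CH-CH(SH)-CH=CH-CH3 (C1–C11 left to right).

C1: sp2 ✓
C2: sp
C3: sp2 ✓
C4: sp
C5: sp
C6: sp2 ✓
C7: sp2 ✓
C8: sp3
C9: sp2 ✓
C10: sp2 ✓
C11: sp3
C1, C3, C6, C7, C9, C10 → 6 sp2 carbons.

6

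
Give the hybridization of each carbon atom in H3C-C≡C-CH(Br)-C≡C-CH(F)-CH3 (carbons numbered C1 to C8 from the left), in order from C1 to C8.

C1 is sp3: 4 σ bonds, 4 electron-density regions.
C2: 2 σ bonds, plus two π bonds; 2 regions of electron density → sp.
C3 carries 2 σ bonds, plus two π bonds, giving a steric number of 2, so it is sp.
C4: 4 σ bonds — 4 electron domains, sp3.
C5 (2 σ bonds, plus two π bonds) has steric number 2: sp.
C6: 2 σ bonds, plus two π bonds — 2 electron domains, sp.
C7: 4 σ bonds — 4 electron domains, sp3.
C8: 4 σ bonds — 4 electron domains, sp3.

C1 sp3, C2 sp, C3 sp, C4 sp3, C5 sp, C6 sp, C7 sp3, C8 sp3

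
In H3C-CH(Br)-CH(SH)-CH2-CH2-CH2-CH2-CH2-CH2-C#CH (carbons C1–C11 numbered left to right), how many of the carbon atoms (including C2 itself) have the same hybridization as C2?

9

C2 is sp3 (only σ bonds).
C1: sp3 ✓
C2: sp3 ✓
C3: sp3 ✓
C4: sp3 ✓
C5: sp3 ✓
C6: sp3 ✓
C7: sp3 ✓
C8: sp3 ✓
C9: sp3 ✓
C10: sp
C11: sp
9 carbons are sp3.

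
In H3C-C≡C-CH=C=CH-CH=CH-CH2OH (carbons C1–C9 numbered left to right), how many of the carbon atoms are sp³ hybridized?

C1: sp3 ✓
C2: sp
C3: sp
C4: sp2
C5: sp
C6: sp2
C7: sp2
C8: sp2
C9: sp3 ✓
C1, C9 → 2 sp3 carbons.

2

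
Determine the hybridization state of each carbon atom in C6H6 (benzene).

Every ring carbon has three σ bonds and contributes one p electron to the aromatic π system.

sp²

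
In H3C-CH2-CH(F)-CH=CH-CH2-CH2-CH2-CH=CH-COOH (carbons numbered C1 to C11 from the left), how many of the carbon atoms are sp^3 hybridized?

C1: sp3 ✓
C2: sp3 ✓
C3: sp3 ✓
C4: sp2
C5: sp2
C6: sp3 ✓
C7: sp3 ✓
C8: sp3 ✓
C9: sp2
C10: sp2
C11: sp2
C1, C2, C3, C6, C7, C8 → 6 sp3 carbons.

6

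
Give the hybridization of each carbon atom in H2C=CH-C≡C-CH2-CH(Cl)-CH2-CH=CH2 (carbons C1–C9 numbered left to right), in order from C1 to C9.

C1 carries 3 σ bonds, plus one π bond, giving a steric number of 3, so it is sp2.
C2 is sp2: 3 σ bonds, plus one π bond, 3 electron-density regions.
C3: 2 σ bonds, plus two π bonds — 2 electron domains, sp.
C4 (2 σ bonds, plus two π bonds) has steric number 2: sp.
C5: 4 σ bonds — 4 electron domains, sp3.
C6 is sp3: 4 σ bonds, 4 electron-density regions.
C7 (4 σ bonds) has steric number 4: sp3.
C8 carries 3 σ bonds, plus one π bond, giving a steric number of 3, so it is sp2.
C9: 3 σ bonds, plus one π bond; 3 regions of electron density → sp2.

C1 sp2, C2 sp2, C3 sp, C4 sp, C5 sp3, C6 sp3, C7 sp3, C8 sp2, C9 sp2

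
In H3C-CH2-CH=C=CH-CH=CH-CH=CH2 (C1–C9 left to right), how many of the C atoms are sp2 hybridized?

C1: sp3
C2: sp3
C3: sp2 ✓
C4: sp
C5: sp2 ✓
C6: sp2 ✓
C7: sp2 ✓
C8: sp2 ✓
C9: sp2 ✓
C3, C5, C6, C7, C8, C9 → 6 sp2 carbons.

6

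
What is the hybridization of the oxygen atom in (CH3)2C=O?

sp²

One σ bond + two lone pairs = steric number 3 → sp2.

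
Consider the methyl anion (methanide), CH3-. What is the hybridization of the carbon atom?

Three σ bonds + one lone pair = steric number 4 → sp3, pyramidal.

sp3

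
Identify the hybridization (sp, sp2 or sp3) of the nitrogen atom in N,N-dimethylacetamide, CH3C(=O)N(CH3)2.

sp^2

Amide resonance: N lone pair conjugated with C=O → sp2.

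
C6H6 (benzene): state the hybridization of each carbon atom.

Every ring carbon has three σ bonds and contributes one p electron to the aromatic π system.

sp²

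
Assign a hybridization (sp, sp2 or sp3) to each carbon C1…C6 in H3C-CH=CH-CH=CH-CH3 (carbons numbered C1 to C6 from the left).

C1 sp3, C2 sp2, C3 sp2, C4 sp2, C5 sp2, C6 sp3

C1 carries 4 σ bonds, giving a steric number of 4, so it is sp3.
C2: 3 σ bonds, plus one π bond; 3 regions of electron density → sp2.
C3 — 3 σ bonds, plus one π bond. Steric number 3, so sp2.
C4: 3 σ bonds, plus one π bond; 3 regions of electron density → sp2.
C5 is sp2: 3 σ bonds, plus one π bond, 3 electron-density regions.
C6 (4 σ bonds) has steric number 4: sp3.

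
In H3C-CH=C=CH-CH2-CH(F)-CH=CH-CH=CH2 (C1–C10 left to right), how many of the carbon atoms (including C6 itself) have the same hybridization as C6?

C6 is sp3 (only σ bonds).
C1: sp3 ✓
C2: sp2
C3: sp
C4: sp2
C5: sp3 ✓
C6: sp3 ✓
C7: sp2
C8: sp2
C9: sp2
C10: sp2
3 carbons are sp3.

3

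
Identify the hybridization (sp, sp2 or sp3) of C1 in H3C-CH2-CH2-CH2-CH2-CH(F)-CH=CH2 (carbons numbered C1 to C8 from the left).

sp³

C1: 4 σ bonds — 4 electron domains, sp3.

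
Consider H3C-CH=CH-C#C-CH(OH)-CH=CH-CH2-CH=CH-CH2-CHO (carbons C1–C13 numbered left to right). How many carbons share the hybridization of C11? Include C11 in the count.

C11 is sp2 (one π bond).
C1: sp3
C2: sp2 ✓
C3: sp2 ✓
C4: sp
C5: sp
C6: sp3
C7: sp2 ✓
C8: sp2 ✓
C9: sp3
C10: sp2 ✓
C11: sp2 ✓
C12: sp3
C13: sp2 ✓
7 carbons are sp2.

7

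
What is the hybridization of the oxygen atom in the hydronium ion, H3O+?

sp³

Three σ bonds + one lone pair = steric number 4 → sp3.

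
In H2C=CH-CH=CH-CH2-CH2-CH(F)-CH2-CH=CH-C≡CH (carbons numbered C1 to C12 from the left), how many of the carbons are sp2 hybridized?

6

C1: sp2 ✓
C2: sp2 ✓
C3: sp2 ✓
C4: sp2 ✓
C5: sp3
C6: sp3
C7: sp3
C8: sp3
C9: sp2 ✓
C10: sp2 ✓
C11: sp
C12: sp
C1, C2, C3, C4, C9, C10 → 6 sp2 carbons.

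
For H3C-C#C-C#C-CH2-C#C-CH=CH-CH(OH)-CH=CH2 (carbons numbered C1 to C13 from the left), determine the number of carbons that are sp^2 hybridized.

4

C1: sp3
C2: sp
C3: sp
C4: sp
C5: sp
C6: sp3
C7: sp
C8: sp
C9: sp2 ✓
C10: sp2 ✓
C11: sp3
C12: sp2 ✓
C13: sp2 ✓
C9, C10, C12, C13 → 4 sp2 carbons.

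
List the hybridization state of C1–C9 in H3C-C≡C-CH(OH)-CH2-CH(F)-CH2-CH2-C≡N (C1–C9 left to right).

C1 sp3, C2 sp, C3 sp, C4 sp3, C5 sp3, C6 sp3, C7 sp3, C8 sp3, C9 sp

C1: 4 σ bonds — 4 electron domains, sp3.
C2: 2 σ bonds, plus two π bonds — 2 electron domains, sp.
C3 has 2 σ bonds, plus two π bonds: steric number 2 → sp.
C4 — 4 σ bonds. Steric number 4, so sp3.
C5 is sp3: 4 σ bonds, 4 electron-density regions.
C6 has 4 σ bonds: steric number 4 → sp3.
C7 is sp3: 4 σ bonds, 4 electron-density regions.
C8 (4 σ bonds) has steric number 4: sp3.
C9 has 2 σ bonds, plus two π bonds: steric number 2 → sp.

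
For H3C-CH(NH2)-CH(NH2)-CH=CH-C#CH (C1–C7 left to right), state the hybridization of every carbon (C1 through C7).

C1 sp3, C2 sp3, C3 sp3, C4 sp2, C5 sp2, C6 sp, C7 sp

C1 carries 4 σ bonds, giving a steric number of 4, so it is sp3.
C2 is sp3: 4 σ bonds, 4 electron-density regions.
C3 carries 4 σ bonds, giving a steric number of 4, so it is sp3.
C4: 3 σ bonds, plus one π bond; 3 regions of electron density → sp2.
C5 carries 3 σ bonds, plus one π bond, giving a steric number of 3, so it is sp2.
C6 — 2 σ bonds, plus two π bonds. Steric number 2, so sp.
C7 has 2 σ bonds, plus two π bonds: steric number 2 → sp.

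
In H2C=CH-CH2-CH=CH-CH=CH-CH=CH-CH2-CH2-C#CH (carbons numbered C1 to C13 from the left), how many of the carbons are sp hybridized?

C1: sp2
C2: sp2
C3: sp3
C4: sp2
C5: sp2
C6: sp2
C7: sp2
C8: sp2
C9: sp2
C10: sp3
C11: sp3
C12: sp ✓
C13: sp ✓
C12, C13 → 2 sp carbons.

2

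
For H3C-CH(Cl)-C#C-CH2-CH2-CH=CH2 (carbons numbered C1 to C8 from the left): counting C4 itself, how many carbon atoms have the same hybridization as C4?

C4 is sp (two π bonds).
C1: sp3
C2: sp3
C3: sp ✓
C4: sp ✓
C5: sp3
C6: sp3
C7: sp2
C8: sp2
2 carbons are sp.

2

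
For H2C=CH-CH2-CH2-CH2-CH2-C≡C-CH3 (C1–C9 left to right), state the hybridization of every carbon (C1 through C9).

C1: 3 σ bonds, plus one π bond; 3 regions of electron density → sp2.
C2: 3 σ bonds, plus one π bond — 3 electron domains, sp2.
C3 has 4 σ bonds: steric number 4 → sp3.
C4 carries 4 σ bonds, giving a steric number of 4, so it is sp3.
C5 carries 4 σ bonds, giving a steric number of 4, so it is sp3.
C6 carries 4 σ bonds, giving a steric number of 4, so it is sp3.
C7 carries 2 σ bonds, plus two π bonds, giving a steric number of 2, so it is sp.
C8 — 2 σ bonds, plus two π bonds. Steric number 2, so sp.
C9: 4 σ bonds; 4 regions of electron density → sp3.

C1 sp2, C2 sp2, C3 sp3, C4 sp3, C5 sp3, C6 sp3, C7 sp, C8 sp, C9 sp3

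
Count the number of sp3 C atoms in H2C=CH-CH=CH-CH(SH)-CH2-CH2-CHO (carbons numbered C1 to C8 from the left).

C1: sp2
C2: sp2
C3: sp2
C4: sp2
C5: sp3 ✓
C6: sp3 ✓
C7: sp3 ✓
C8: sp2
C5, C6, C7 → 3 sp3 carbons.

3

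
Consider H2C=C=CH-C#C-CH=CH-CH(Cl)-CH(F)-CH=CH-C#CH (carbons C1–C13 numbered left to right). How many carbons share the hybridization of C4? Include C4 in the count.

C4 is sp (two π bonds).
C1: sp2
C2: sp ✓
C3: sp2
C4: sp ✓
C5: sp ✓
C6: sp2
C7: sp2
C8: sp3
C9: sp3
C10: sp2
C11: sp2
C12: sp ✓
C13: sp ✓
5 carbons are sp.

5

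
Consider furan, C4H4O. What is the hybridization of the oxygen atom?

sp2

One O lone pair is in the aromatic π system (p orbital), the other is in an sp2 hybrid in the ring plane; O has two σ bonds + one in-plane lone pair → sp2.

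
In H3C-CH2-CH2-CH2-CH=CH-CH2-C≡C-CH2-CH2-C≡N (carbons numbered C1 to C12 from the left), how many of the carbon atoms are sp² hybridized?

C1: sp3
C2: sp3
C3: sp3
C4: sp3
C5: sp2 ✓
C6: sp2 ✓
C7: sp3
C8: sp
C9: sp
C10: sp3
C11: sp3
C12: sp
C5, C6 → 2 sp2 carbons.

2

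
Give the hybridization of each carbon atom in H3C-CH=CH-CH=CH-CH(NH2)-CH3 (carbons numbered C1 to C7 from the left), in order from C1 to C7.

C1 sp3, C2 sp2, C3 sp2, C4 sp2, C5 sp2, C6 sp3, C7 sp3

C1: 4 σ bonds — 4 electron domains, sp3.
C2 has 3 σ bonds, plus one π bond: steric number 3 → sp2.
C3: 3 σ bonds, plus one π bond — 3 electron domains, sp2.
C4 — 3 σ bonds, plus one π bond. Steric number 3, so sp2.
C5 has 3 σ bonds, plus one π bond: steric number 3 → sp2.
C6 — 4 σ bonds. Steric number 4, so sp3.
C7: 4 σ bonds — 4 electron domains, sp3.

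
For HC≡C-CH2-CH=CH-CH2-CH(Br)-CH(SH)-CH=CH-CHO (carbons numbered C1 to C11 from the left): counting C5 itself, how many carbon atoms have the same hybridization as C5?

5

C5 is sp2 (one π bond).
C1: sp
C2: sp
C3: sp3
C4: sp2 ✓
C5: sp2 ✓
C6: sp3
C7: sp3
C8: sp3
C9: sp2 ✓
C10: sp2 ✓
C11: sp2 ✓
5 carbons are sp2.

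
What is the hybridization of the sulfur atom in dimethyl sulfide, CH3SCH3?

The sulfur atom is sp3: 2 σ bonds and 2 lone pairs, 4 electron-density regions.

sp3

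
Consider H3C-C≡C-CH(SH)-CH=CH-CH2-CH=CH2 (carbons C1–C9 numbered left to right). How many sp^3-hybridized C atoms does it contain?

C1: sp3 ✓
C2: sp
C3: sp
C4: sp3 ✓
C5: sp2
C6: sp2
C7: sp3 ✓
C8: sp2
C9: sp2
C1, C4, C7 → 3 sp3 carbons.

3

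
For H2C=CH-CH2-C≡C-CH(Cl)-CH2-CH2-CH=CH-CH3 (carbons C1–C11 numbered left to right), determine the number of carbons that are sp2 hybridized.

4

C1: sp2 ✓
C2: sp2 ✓
C3: sp3
C4: sp
C5: sp
C6: sp3
C7: sp3
C8: sp3
C9: sp2 ✓
C10: sp2 ✓
C11: sp3
C1, C2, C9, C10 → 4 sp2 carbons.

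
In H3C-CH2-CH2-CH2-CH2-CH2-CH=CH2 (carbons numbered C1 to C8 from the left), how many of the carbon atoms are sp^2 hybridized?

2

C1: sp3
C2: sp3
C3: sp3
C4: sp3
C5: sp3
C6: sp3
C7: sp2 ✓
C8: sp2 ✓
C7, C8 → 2 sp2 carbons.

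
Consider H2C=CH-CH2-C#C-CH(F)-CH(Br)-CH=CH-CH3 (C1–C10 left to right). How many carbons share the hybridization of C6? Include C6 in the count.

4

C6 is sp3 (only σ bonds).
C1: sp2
C2: sp2
C3: sp3 ✓
C4: sp
C5: sp
C6: sp3 ✓
C7: sp3 ✓
C8: sp2
C9: sp2
C10: sp3 ✓
4 carbons are sp3.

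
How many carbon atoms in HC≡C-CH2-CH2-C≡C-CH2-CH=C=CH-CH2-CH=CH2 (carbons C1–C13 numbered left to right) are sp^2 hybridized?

4

C1: sp
C2: sp
C3: sp3
C4: sp3
C5: sp
C6: sp
C7: sp3
C8: sp2 ✓
C9: sp
C10: sp2 ✓
C11: sp3
C12: sp2 ✓
C13: sp2 ✓
C8, C10, C12, C13 → 4 sp2 carbons.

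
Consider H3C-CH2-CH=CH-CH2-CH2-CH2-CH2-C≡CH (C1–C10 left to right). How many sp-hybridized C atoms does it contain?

C1: sp3
C2: sp3
C3: sp2
C4: sp2
C5: sp3
C6: sp3
C7: sp3
C8: sp3
C9: sp ✓
C10: sp ✓
C9, C10 → 2 sp carbons.

2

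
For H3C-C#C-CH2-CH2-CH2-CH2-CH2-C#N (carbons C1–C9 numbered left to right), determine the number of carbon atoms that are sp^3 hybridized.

C1: sp3 ✓
C2: sp
C3: sp
C4: sp3 ✓
C5: sp3 ✓
C6: sp3 ✓
C7: sp3 ✓
C8: sp3 ✓
C9: sp
C1, C4, C5, C6, C7, C8 → 6 sp3 carbons.

6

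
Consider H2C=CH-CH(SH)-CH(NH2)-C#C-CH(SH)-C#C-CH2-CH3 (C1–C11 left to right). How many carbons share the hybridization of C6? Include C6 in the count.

4

C6 is sp (two π bonds).
C1: sp2
C2: sp2
C3: sp3
C4: sp3
C5: sp ✓
C6: sp ✓
C7: sp3
C8: sp ✓
C9: sp ✓
C10: sp3
C11: sp3
4 carbons are sp.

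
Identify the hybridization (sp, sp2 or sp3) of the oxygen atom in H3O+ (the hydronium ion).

sp3

Three σ bonds + one lone pair = steric number 4 → sp3.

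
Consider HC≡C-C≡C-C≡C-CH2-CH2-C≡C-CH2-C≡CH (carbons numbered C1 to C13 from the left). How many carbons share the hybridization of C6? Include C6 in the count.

C6 is sp (two π bonds).
C1: sp ✓
C2: sp ✓
C3: sp ✓
C4: sp ✓
C5: sp ✓
C6: sp ✓
C7: sp3
C8: sp3
C9: sp ✓
C10: sp ✓
C11: sp3
C12: sp ✓
C13: sp ✓
10 carbons are sp.

10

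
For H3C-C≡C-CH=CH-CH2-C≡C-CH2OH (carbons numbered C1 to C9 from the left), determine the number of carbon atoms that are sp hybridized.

C1: sp3
C2: sp ✓
C3: sp ✓
C4: sp2
C5: sp2
C6: sp3
C7: sp ✓
C8: sp ✓
C9: sp3
C2, C3, C7, C8 → 4 sp carbons.

4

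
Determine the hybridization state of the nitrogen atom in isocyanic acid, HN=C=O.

The nitrogen atom has 2 σ bonds and 1 lone pair, plus one π bond: steric number 3 → sp2.

sp²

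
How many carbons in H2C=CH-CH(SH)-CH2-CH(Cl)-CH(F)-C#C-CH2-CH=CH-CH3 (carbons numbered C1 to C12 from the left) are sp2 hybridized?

4

C1: sp2 ✓
C2: sp2 ✓
C3: sp3
C4: sp3
C5: sp3
C6: sp3
C7: sp
C8: sp
C9: sp3
C10: sp2 ✓
C11: sp2 ✓
C12: sp3
C1, C2, C10, C11 → 4 sp2 carbons.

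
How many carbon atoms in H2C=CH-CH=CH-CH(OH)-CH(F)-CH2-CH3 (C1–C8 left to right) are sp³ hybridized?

C1: sp2
C2: sp2
C3: sp2
C4: sp2
C5: sp3 ✓
C6: sp3 ✓
C7: sp3 ✓
C8: sp3 ✓
C5, C6, C7, C8 → 4 sp3 carbons.

4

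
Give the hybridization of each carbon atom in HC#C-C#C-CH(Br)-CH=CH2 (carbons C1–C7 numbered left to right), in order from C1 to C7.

C1 (2 σ bonds, plus two π bonds) has steric number 2: sp.
C2 carries 2 σ bonds, plus two π bonds, giving a steric number of 2, so it is sp.
C3: 2 σ bonds, plus two π bonds — 2 electron domains, sp.
C4 carries 2 σ bonds, plus two π bonds, giving a steric number of 2, so it is sp.
C5: 4 σ bonds — 4 electron domains, sp3.
C6: 3 σ bonds, plus one π bond; 3 regions of electron density → sp2.
C7 has 3 σ bonds, plus one π bond: steric number 3 → sp2.

C1 sp, C2 sp, C3 sp, C4 sp, C5 sp3, C6 sp2, C7 sp2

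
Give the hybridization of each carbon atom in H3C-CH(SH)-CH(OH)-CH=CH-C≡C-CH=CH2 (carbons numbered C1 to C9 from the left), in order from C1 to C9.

C1 sp3, C2 sp3, C3 sp3, C4 sp2, C5 sp2, C6 sp, C7 sp, C8 sp2, C9 sp2

C1: 4 σ bonds; 4 regions of electron density → sp3.
C2 carries 4 σ bonds, giving a steric number of 4, so it is sp3.
C3 — 4 σ bonds. Steric number 4, so sp3.
C4 (3 σ bonds, plus one π bond) has steric number 3: sp2.
C5: 3 σ bonds, plus one π bond; 3 regions of electron density → sp2.
C6 has 2 σ bonds, plus two π bonds: steric number 2 → sp.
C7 is sp: 2 σ bonds, plus two π bonds, 2 electron-density regions.
C8 has 3 σ bonds, plus one π bond: steric number 3 → sp2.
C9: 3 σ bonds, plus one π bond — 3 electron domains, sp2.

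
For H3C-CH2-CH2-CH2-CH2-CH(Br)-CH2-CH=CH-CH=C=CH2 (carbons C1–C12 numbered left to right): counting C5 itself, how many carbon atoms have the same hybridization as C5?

C5 is sp3 (only σ bonds).
C1: sp3 ✓
C2: sp3 ✓
C3: sp3 ✓
C4: sp3 ✓
C5: sp3 ✓
C6: sp3 ✓
C7: sp3 ✓
C8: sp2
C9: sp2
C10: sp2
C11: sp
C12: sp2
7 carbons are sp3.

7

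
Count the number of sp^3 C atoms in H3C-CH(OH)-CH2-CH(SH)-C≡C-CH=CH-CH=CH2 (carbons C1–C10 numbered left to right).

4

C1: sp3 ✓
C2: sp3 ✓
C3: sp3 ✓
C4: sp3 ✓
C5: sp
C6: sp
C7: sp2
C8: sp2
C9: sp2
C10: sp2
C1, C2, C3, C4 → 4 sp3 carbons.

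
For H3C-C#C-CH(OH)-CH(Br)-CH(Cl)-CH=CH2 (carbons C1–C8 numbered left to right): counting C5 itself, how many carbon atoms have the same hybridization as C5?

4

C5 is sp3 (only σ bonds).
C1: sp3 ✓
C2: sp
C3: sp
C4: sp3 ✓
C5: sp3 ✓
C6: sp3 ✓
C7: sp2
C8: sp2
4 carbons are sp3.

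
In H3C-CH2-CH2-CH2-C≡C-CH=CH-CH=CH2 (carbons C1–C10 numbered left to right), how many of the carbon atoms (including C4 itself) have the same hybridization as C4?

C4 is sp3 (only σ bonds).
C1: sp3 ✓
C2: sp3 ✓
C3: sp3 ✓
C4: sp3 ✓
C5: sp
C6: sp
C7: sp2
C8: sp2
C9: sp2
C10: sp2
4 carbons are sp3.

4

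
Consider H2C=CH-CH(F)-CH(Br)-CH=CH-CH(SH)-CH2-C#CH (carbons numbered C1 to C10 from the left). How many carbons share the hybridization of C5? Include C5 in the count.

C5 is sp2 (one π bond).
C1: sp2 ✓
C2: sp2 ✓
C3: sp3
C4: sp3
C5: sp2 ✓
C6: sp2 ✓
C7: sp3
C8: sp3
C9: sp
C10: sp
4 carbons are sp2.

4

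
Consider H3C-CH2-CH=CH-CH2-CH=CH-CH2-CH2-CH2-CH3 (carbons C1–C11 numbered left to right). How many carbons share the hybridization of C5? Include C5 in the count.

C5 is sp3 (only σ bonds).
C1: sp3 ✓
C2: sp3 ✓
C3: sp2
C4: sp2
C5: sp3 ✓
C6: sp2
C7: sp2
C8: sp3 ✓
C9: sp3 ✓
C10: sp3 ✓
C11: sp3 ✓
7 carbons are sp3.

7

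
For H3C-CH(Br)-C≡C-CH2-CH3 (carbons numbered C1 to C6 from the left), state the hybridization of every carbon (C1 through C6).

C1 (4 σ bonds) has steric number 4: sp3.
C2 (4 σ bonds) has steric number 4: sp3.
C3: 2 σ bonds, plus two π bonds; 2 regions of electron density → sp.
C4: 2 σ bonds, plus two π bonds — 2 electron domains, sp.
C5 (4 σ bonds) has steric number 4: sp3.
C6 is sp3: 4 σ bonds, 4 electron-density regions.

C1 sp3, C2 sp3, C3 sp, C4 sp, C5 sp3, C6 sp3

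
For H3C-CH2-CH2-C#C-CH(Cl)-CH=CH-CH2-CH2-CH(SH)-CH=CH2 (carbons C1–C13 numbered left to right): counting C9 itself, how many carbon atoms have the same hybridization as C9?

7

C9 is sp3 (only σ bonds).
C1: sp3 ✓
C2: sp3 ✓
C3: sp3 ✓
C4: sp
C5: sp
C6: sp3 ✓
C7: sp2
C8: sp2
C9: sp3 ✓
C10: sp3 ✓
C11: sp3 ✓
C12: sp2
C13: sp2
7 carbons are sp3.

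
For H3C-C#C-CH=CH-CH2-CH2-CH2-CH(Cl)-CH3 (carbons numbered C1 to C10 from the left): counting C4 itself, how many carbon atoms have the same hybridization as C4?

2

C4 is sp2 (one π bond).
C1: sp3
C2: sp
C3: sp
C4: sp2 ✓
C5: sp2 ✓
C6: sp3
C7: sp3
C8: sp3
C9: sp3
C10: sp3
2 carbons are sp2.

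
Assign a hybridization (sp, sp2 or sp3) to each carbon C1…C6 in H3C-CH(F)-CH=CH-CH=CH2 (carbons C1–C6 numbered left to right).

C1 sp3, C2 sp3, C3 sp2, C4 sp2, C5 sp2, C6 sp2

C1 — 4 σ bonds. Steric number 4, so sp3.
C2 (4 σ bonds) has steric number 4: sp3.
C3 carries 3 σ bonds, plus one π bond, giving a steric number of 3, so it is sp2.
C4: 3 σ bonds, plus one π bond — 3 electron domains, sp2.
C5: 3 σ bonds, plus one π bond; 3 regions of electron density → sp2.
C6 is sp2: 3 σ bonds, plus one π bond, 3 electron-density regions.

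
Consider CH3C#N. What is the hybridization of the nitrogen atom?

N has one σ bond and one lone pair: steric number 2 → sp.

sp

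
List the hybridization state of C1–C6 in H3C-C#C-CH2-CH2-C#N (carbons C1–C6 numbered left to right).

C1 sp3, C2 sp, C3 sp, C4 sp3, C5 sp3, C6 sp

C1 — 4 σ bonds. Steric number 4, so sp3.
C2: 2 σ bonds, plus two π bonds — 2 electron domains, sp.
C3 — 2 σ bonds, plus two π bonds. Steric number 2, so sp.
C4: 4 σ bonds — 4 electron domains, sp3.
C5: 4 σ bonds — 4 electron domains, sp3.
C6: 2 σ bonds, plus two π bonds; 2 regions of electron density → sp.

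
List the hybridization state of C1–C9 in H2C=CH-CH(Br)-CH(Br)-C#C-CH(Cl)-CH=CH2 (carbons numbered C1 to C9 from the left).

C1 has 3 σ bonds, plus one π bond: steric number 3 → sp2.
C2 — 3 σ bonds, plus one π bond. Steric number 3, so sp2.
C3 has 4 σ bonds: steric number 4 → sp3.
C4 (4 σ bonds) has steric number 4: sp3.
C5 carries 2 σ bonds, plus two π bonds, giving a steric number of 2, so it is sp.
C6 has 2 σ bonds, plus two π bonds: steric number 2 → sp.
C7 has 4 σ bonds: steric number 4 → sp3.
C8: 3 σ bonds, plus one π bond; 3 regions of electron density → sp2.
C9 carries 3 σ bonds, plus one π bond, giving a steric number of 3, so it is sp2.

C1 sp2, C2 sp2, C3 sp3, C4 sp3, C5 sp, C6 sp, C7 sp3, C8 sp2, C9 sp2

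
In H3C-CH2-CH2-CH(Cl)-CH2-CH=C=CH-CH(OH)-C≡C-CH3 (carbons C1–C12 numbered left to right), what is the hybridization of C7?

C7: 2 σ bonds, plus two π bonds; 2 regions of electron density → sp.

sp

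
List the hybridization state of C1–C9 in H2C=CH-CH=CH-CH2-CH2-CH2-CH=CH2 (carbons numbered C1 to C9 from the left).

C1 sp2, C2 sp2, C3 sp2, C4 sp2, C5 sp3, C6 sp3, C7 sp3, C8 sp2, C9 sp2

C1 — 3 σ bonds, plus one π bond. Steric number 3, so sp2.
C2 — 3 σ bonds, plus one π bond. Steric number 3, so sp2.
C3 has 3 σ bonds, plus one π bond: steric number 3 → sp2.
C4: 3 σ bonds, plus one π bond; 3 regions of electron density → sp2.
C5 carries 4 σ bonds, giving a steric number of 4, so it is sp3.
C6 is sp3: 4 σ bonds, 4 electron-density regions.
C7 carries 4 σ bonds, giving a steric number of 4, so it is sp3.
C8 (3 σ bonds, plus one π bond) has steric number 3: sp2.
C9: 3 σ bonds, plus one π bond; 3 regions of electron density → sp2.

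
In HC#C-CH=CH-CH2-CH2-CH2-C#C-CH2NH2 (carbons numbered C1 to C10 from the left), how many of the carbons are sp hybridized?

4

C1: sp ✓
C2: sp ✓
C3: sp2
C4: sp2
C5: sp3
C6: sp3
C7: sp3
C8: sp ✓
C9: sp ✓
C10: sp3
C1, C2, C8, C9 → 4 sp carbons.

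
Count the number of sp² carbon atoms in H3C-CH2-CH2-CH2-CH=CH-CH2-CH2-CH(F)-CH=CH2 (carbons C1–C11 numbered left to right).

C1: sp3
C2: sp3
C3: sp3
C4: sp3
C5: sp2 ✓
C6: sp2 ✓
C7: sp3
C8: sp3
C9: sp3
C10: sp2 ✓
C11: sp2 ✓
C5, C6, C10, C11 → 4 sp2 carbons.

4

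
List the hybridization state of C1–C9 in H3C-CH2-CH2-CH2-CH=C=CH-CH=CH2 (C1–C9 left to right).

C1 sp3, C2 sp3, C3 sp3, C4 sp3, C5 sp2, C6 sp, C7 sp2, C8 sp2, C9 sp2

C1 carries 4 σ bonds, giving a steric number of 4, so it is sp3.
C2 carries 4 σ bonds, giving a steric number of 4, so it is sp3.
C3 (4 σ bonds) has steric number 4: sp3.
C4 is sp3: 4 σ bonds, 4 electron-density regions.
C5 is sp2: 3 σ bonds, plus one π bond, 3 electron-density regions.
C6: 2 σ bonds, plus two π bonds; 2 regions of electron density → sp.
C7 is sp2: 3 σ bonds, plus one π bond, 3 electron-density regions.
C8 (3 σ bonds, plus one π bond) has steric number 3: sp2.
C9: 3 σ bonds, plus one π bond — 3 electron domains, sp2.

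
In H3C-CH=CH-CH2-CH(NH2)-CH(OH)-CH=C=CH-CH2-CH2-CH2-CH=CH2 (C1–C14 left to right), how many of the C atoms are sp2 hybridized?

6

C1: sp3
C2: sp2 ✓
C3: sp2 ✓
C4: sp3
C5: sp3
C6: sp3
C7: sp2 ✓
C8: sp
C9: sp2 ✓
C10: sp3
C11: sp3
C12: sp3
C13: sp2 ✓
C14: sp2 ✓
C2, C3, C7, C9, C13, C14 → 6 sp2 carbons.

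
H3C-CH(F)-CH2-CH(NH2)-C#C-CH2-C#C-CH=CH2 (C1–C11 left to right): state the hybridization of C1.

C1: 4 σ bonds — 4 electron domains, sp3.

sp3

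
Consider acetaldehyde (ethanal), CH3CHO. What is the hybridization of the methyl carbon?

sp3

The methyl carbon: 4 σ bonds — 4 electron domains, sp3.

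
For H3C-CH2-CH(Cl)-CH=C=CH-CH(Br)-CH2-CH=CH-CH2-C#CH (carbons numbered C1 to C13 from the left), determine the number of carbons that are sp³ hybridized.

6

C1: sp3 ✓
C2: sp3 ✓
C3: sp3 ✓
C4: sp2
C5: sp
C6: sp2
C7: sp3 ✓
C8: sp3 ✓
C9: sp2
C10: sp2
C11: sp3 ✓
C12: sp
C13: sp
C1, C2, C3, C7, C8, C11 → 6 sp3 carbons.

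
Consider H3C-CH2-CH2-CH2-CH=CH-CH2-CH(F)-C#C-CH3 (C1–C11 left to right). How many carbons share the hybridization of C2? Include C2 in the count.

7

C2 is sp3 (only σ bonds).
C1: sp3 ✓
C2: sp3 ✓
C3: sp3 ✓
C4: sp3 ✓
C5: sp2
C6: sp2
C7: sp3 ✓
C8: sp3 ✓
C9: sp
C10: sp
C11: sp3 ✓
7 carbons are sp3.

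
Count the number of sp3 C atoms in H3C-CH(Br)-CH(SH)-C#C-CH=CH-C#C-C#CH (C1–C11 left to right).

3

C1: sp3 ✓
C2: sp3 ✓
C3: sp3 ✓
C4: sp
C5: sp
C6: sp2
C7: sp2
C8: sp
C9: sp
C10: sp
C11: sp
C1, C2, C3 → 3 sp3 carbons.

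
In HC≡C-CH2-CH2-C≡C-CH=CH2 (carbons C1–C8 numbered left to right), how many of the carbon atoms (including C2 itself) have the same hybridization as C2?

C2 is sp (two π bonds).
C1: sp ✓
C2: sp ✓
C3: sp3
C4: sp3
C5: sp ✓
C6: sp ✓
C7: sp2
C8: sp2
4 carbons are sp.

4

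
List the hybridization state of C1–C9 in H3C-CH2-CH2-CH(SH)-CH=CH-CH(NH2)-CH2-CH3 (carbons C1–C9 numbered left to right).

C1 has 4 σ bonds: steric number 4 → sp3.
C2 is sp3: 4 σ bonds, 4 electron-density regions.
C3: 4 σ bonds; 4 regions of electron density → sp3.
C4: 4 σ bonds — 4 electron domains, sp3.
C5: 3 σ bonds, plus one π bond; 3 regions of electron density → sp2.
C6 — 3 σ bonds, plus one π bond. Steric number 3, so sp2.
C7 — 4 σ bonds. Steric number 4, so sp3.
C8: 4 σ bonds — 4 electron domains, sp3.
C9 is sp3: 4 σ bonds, 4 electron-density regions.

C1 sp3, C2 sp3, C3 sp3, C4 sp3, C5 sp2, C6 sp2, C7 sp3, C8 sp3, C9 sp3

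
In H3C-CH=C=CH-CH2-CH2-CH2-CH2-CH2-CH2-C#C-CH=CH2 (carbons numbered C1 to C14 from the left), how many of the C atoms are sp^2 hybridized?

C1: sp3
C2: sp2 ✓
C3: sp
C4: sp2 ✓
C5: sp3
C6: sp3
C7: sp3
C8: sp3
C9: sp3
C10: sp3
C11: sp
C12: sp
C13: sp2 ✓
C14: sp2 ✓
C2, C4, C13, C14 → 4 sp2 carbons.

4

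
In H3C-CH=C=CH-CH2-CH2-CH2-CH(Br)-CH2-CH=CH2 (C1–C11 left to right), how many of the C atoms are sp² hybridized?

C1: sp3
C2: sp2 ✓
C3: sp
C4: sp2 ✓
C5: sp3
C6: sp3
C7: sp3
C8: sp3
C9: sp3
C10: sp2 ✓
C11: sp2 ✓
C2, C4, C10, C11 → 4 sp2 carbons.

4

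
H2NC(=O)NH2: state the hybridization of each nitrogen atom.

sp^2

Both N lone pairs are conjugated with the C=O; planar sp2.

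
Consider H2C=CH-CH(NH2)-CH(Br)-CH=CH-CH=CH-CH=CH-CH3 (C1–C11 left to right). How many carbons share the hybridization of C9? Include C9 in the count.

C9 is sp2 (one π bond).
C1: sp2 ✓
C2: sp2 ✓
C3: sp3
C4: sp3
C5: sp2 ✓
C6: sp2 ✓
C7: sp2 ✓
C8: sp2 ✓
C9: sp2 ✓
C10: sp2 ✓
C11: sp3
8 carbons are sp2.

8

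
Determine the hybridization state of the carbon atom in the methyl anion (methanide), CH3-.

sp^3

Three σ bonds + one lone pair = steric number 4 → sp3, pyramidal.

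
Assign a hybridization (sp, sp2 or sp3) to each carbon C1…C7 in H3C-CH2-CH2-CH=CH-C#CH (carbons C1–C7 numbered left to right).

C1 is sp3: 4 σ bonds, 4 electron-density regions.
C2 is sp3: 4 σ bonds, 4 electron-density regions.
C3 carries 4 σ bonds, giving a steric number of 4, so it is sp3.
C4 — 3 σ bonds, plus one π bond. Steric number 3, so sp2.
C5 is sp2: 3 σ bonds, plus one π bond, 3 electron-density regions.
C6 (2 σ bonds, plus two π bonds) has steric number 2: sp.
C7: 2 σ bonds, plus two π bonds — 2 electron domains, sp.

C1 sp3, C2 sp3, C3 sp3, C4 sp2, C5 sp2, C6 sp, C7 sp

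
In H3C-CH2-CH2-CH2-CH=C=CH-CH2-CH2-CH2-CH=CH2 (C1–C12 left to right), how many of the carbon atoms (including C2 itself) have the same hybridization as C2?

7

C2 is sp3 (only σ bonds).
C1: sp3 ✓
C2: sp3 ✓
C3: sp3 ✓
C4: sp3 ✓
C5: sp2
C6: sp
C7: sp2
C8: sp3 ✓
C9: sp3 ✓
C10: sp3 ✓
C11: sp2
C12: sp2
7 carbons are sp3.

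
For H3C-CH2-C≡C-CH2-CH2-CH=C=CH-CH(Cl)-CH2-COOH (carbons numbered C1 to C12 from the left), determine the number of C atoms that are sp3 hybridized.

C1: sp3 ✓
C2: sp3 ✓
C3: sp
C4: sp
C5: sp3 ✓
C6: sp3 ✓
C7: sp2
C8: sp
C9: sp2
C10: sp3 ✓
C11: sp3 ✓
C12: sp2
C1, C2, C5, C6, C10, C11 → 6 sp3 carbons.

6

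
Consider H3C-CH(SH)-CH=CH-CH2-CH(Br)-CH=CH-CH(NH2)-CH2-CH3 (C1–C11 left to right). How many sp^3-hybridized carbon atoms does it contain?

7

C1: sp3 ✓
C2: sp3 ✓
C3: sp2
C4: sp2
C5: sp3 ✓
C6: sp3 ✓
C7: sp2
C8: sp2
C9: sp3 ✓
C10: sp3 ✓
C11: sp3 ✓
C1, C2, C5, C6, C9, C10, C11 → 7 sp3 carbons.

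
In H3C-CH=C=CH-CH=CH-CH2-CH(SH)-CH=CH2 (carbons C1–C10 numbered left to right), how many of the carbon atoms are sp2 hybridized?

C1: sp3
C2: sp2 ✓
C3: sp
C4: sp2 ✓
C5: sp2 ✓
C6: sp2 ✓
C7: sp3
C8: sp3
C9: sp2 ✓
C10: sp2 ✓
C2, C4, C5, C6, C9, C10 → 6 sp2 carbons.

6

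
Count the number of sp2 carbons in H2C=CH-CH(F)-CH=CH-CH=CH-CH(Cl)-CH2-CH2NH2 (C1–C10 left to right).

6

C1: sp2 ✓
C2: sp2 ✓
C3: sp3
C4: sp2 ✓
C5: sp2 ✓
C6: sp2 ✓
C7: sp2 ✓
C8: sp3
C9: sp3
C10: sp3
C1, C2, C4, C5, C6, C7 → 6 sp2 carbons.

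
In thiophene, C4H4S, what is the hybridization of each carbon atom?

sp^2

Each carbon atom: 3 σ bonds, plus one π bond; 3 regions of electron density → sp2.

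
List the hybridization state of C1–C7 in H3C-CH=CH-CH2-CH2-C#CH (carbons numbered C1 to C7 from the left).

C1: 4 σ bonds — 4 electron domains, sp3.
C2 (3 σ bonds, plus one π bond) has steric number 3: sp2.
C3 (3 σ bonds, plus one π bond) has steric number 3: sp2.
C4: 4 σ bonds — 4 electron domains, sp3.
C5 (4 σ bonds) has steric number 4: sp3.
C6: 2 σ bonds, plus two π bonds; 2 regions of electron density → sp.
C7 is sp: 2 σ bonds, plus two π bonds, 2 electron-density regions.

C1 sp3, C2 sp2, C3 sp2, C4 sp3, C5 sp3, C6 sp, C7 sp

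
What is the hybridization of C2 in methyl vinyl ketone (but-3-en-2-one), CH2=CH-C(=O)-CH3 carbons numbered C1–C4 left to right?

C2 (3 σ bonds, plus one π bond) has steric number 3: sp2.

sp^2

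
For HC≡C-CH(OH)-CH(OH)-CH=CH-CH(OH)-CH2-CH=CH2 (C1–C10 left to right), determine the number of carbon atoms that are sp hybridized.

2

C1: sp ✓
C2: sp ✓
C3: sp3
C4: sp3
C5: sp2
C6: sp2
C7: sp3
C8: sp3
C9: sp2
C10: sp2
C1, C2 → 2 sp carbons.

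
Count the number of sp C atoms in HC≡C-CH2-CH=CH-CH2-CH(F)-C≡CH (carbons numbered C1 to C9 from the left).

4

C1: sp ✓
C2: sp ✓
C3: sp3
C4: sp2
C5: sp2
C6: sp3
C7: sp3
C8: sp ✓
C9: sp ✓
C1, C2, C8, C9 → 4 sp carbons.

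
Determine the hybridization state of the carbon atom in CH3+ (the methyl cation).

Three σ bonds to H, empty p orbital → sp2, trigonal planar.

sp^2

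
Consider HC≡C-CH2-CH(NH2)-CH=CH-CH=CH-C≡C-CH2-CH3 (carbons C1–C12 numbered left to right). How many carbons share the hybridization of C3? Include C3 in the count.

C3 is sp3 (only σ bonds).
C1: sp
C2: sp
C3: sp3 ✓
C4: sp3 ✓
C5: sp2
C6: sp2
C7: sp2
C8: sp2
C9: sp
C10: sp
C11: sp3 ✓
C12: sp3 ✓
4 carbons are sp3.

4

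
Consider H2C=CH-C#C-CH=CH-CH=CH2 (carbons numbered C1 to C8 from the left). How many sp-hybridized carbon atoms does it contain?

2

C1: sp2
C2: sp2
C3: sp ✓
C4: sp ✓
C5: sp2
C6: sp2
C7: sp2
C8: sp2
C3, C4 → 2 sp carbons.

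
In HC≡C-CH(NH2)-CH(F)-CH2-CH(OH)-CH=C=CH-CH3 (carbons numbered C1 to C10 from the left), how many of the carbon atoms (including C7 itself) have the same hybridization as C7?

2

C7 is sp2 (one π bond).
C1: sp
C2: sp
C3: sp3
C4: sp3
C5: sp3
C6: sp3
C7: sp2 ✓
C8: sp
C9: sp2 ✓
C10: sp3
2 carbons are sp2.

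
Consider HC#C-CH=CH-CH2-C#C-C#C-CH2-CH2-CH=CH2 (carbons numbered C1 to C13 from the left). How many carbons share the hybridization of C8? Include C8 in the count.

C8 is sp (two π bonds).
C1: sp ✓
C2: sp ✓
C3: sp2
C4: sp2
C5: sp3
C6: sp ✓
C7: sp ✓
C8: sp ✓
C9: sp ✓
C10: sp3
C11: sp3
C12: sp2
C13: sp2
6 carbons are sp.

6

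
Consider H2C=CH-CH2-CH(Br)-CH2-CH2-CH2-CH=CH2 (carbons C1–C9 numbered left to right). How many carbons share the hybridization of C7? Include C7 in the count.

5

C7 is sp3 (only σ bonds).
C1: sp2
C2: sp2
C3: sp3 ✓
C4: sp3 ✓
C5: sp3 ✓
C6: sp3 ✓
C7: sp3 ✓
C8: sp2
C9: sp2
5 carbons are sp3.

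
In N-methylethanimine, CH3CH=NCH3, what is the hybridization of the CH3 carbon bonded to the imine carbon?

sp^3

The CH3 carbon bonded to the imine carbon: 4 σ bonds — 4 electron domains, sp3.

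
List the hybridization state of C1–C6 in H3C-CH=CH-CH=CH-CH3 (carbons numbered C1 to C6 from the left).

C1 sp3, C2 sp2, C3 sp2, C4 sp2, C5 sp2, C6 sp3

C1 is sp3: 4 σ bonds, 4 electron-density regions.
C2 carries 3 σ bonds, plus one π bond, giving a steric number of 3, so it is sp2.
C3 (3 σ bonds, plus one π bond) has steric number 3: sp2.
C4 has 3 σ bonds, plus one π bond: steric number 3 → sp2.
C5: 3 σ bonds, plus one π bond — 3 electron domains, sp2.
C6 — 4 σ bonds. Steric number 4, so sp3.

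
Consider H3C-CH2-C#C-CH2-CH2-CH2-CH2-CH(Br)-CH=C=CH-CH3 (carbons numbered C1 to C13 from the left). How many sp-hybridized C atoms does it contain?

C1: sp3
C2: sp3
C3: sp ✓
C4: sp ✓
C5: sp3
C6: sp3
C7: sp3
C8: sp3
C9: sp3
C10: sp2
C11: sp ✓
C12: sp2
C13: sp3
C3, C4, C11 → 3 sp carbons.

3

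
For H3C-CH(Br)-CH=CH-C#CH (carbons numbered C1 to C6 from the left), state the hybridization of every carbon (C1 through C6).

C1 is sp3: 4 σ bonds, 4 electron-density regions.
C2: 4 σ bonds — 4 electron domains, sp3.
C3 has 3 σ bonds, plus one π bond: steric number 3 → sp2.
C4 (3 σ bonds, plus one π bond) has steric number 3: sp2.
C5 — 2 σ bonds, plus two π bonds. Steric number 2, so sp.
C6: 2 σ bonds, plus two π bonds — 2 electron domains, sp.

C1 sp3, C2 sp3, C3 sp2, C4 sp2, C5 sp, C6 sp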